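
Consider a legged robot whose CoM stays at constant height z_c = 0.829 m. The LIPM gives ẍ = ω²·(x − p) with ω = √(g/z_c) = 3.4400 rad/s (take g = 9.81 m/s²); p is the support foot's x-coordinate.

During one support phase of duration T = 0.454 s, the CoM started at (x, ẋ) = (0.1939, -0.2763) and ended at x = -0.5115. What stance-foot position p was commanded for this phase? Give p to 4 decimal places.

ωT = 3.4400·0.454 = 1.561760; cosh(ωT) = 2.488485, sinh(ωT) = 2.278719
x(T) = p + (x₀−p)·cosh(ωT) + (ẋ₀/ω)·sinh(ωT) ⇒ p·(1 − cosh) = x(T) − x₀·cosh − (ẋ₀/ω)·sinh
numerator   = -0.5115 − (0.1939)·2.488485 − (-0.2763/3.4400)·2.278719 = -0.810991
denominator = 1 − 2.488485 = -1.488485
p = -0.810991 / -1.488485 = 0.5448

p = 0.5448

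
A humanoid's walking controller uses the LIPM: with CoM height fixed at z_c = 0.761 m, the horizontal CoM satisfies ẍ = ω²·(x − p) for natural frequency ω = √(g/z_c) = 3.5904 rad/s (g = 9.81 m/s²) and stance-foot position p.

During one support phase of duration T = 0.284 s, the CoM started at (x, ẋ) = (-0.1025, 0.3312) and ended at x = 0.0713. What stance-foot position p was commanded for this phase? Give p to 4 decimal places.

ωT = 3.5904·0.284 = 1.019674; cosh(ωT) = 1.566501, sinh(ωT) = 1.205789
x(T) = p + (x₀−p)·cosh(ωT) + (ẋ₀/ω)·sinh(ωT) ⇒ p·(1 − cosh) = x(T) − x₀·cosh − (ẋ₀/ω)·sinh
numerator   = 0.0713 − (-0.1025)·1.566501 − (0.3312/3.5904)·1.205789 = 0.120637
denominator = 1 − 1.566501 = -0.566501
p = 0.120637 / -0.566501 = -0.2130

p = -0.2130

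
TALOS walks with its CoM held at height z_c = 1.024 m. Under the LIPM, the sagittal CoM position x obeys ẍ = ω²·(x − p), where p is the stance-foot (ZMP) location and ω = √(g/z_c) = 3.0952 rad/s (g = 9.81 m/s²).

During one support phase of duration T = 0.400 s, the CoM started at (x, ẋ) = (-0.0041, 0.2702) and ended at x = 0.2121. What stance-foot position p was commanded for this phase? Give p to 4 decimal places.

p = -0.0942

ωT = 3.0952·0.400 = 1.238080; cosh(ωT) = 1.869463, sinh(ωT) = 1.579522
x(T) = p + (x₀−p)·cosh(ωT) + (ẋ₀/ω)·sinh(ωT) ⇒ p·(1 − cosh) = x(T) − x₀·cosh − (ẋ₀/ω)·sinh
numerator   = 0.2121 − (-0.0041)·1.869463 − (0.2702/3.0952)·1.579522 = 0.081878
denominator = 1 − 1.869463 = -0.869463
p = 0.081878 / -0.869463 = -0.0942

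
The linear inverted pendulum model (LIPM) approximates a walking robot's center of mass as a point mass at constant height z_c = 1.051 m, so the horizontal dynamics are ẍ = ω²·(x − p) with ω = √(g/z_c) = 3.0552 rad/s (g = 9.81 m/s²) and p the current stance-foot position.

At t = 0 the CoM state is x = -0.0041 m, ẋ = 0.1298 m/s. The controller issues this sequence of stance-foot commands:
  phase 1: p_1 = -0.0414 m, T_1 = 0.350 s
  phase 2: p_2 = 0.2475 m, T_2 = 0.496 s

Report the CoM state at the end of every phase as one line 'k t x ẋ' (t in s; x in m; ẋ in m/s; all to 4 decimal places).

1 0.3500 0.0739 0.3578
2 0.8460 0.0871 -0.2949

phase 1: p=-0.0414, T=0.350, ωT=1.069320, cosh=1.628320, sinh=1.285078; start (x,ẋ)=(-0.004100, 0.129800) → end (x,ẋ)=(0.073933, 0.357802)
phase 2: p=0.2475, T=0.496, ωT=1.515379, cosh=2.385436, sinh=2.165711; start (x,ẋ)=(0.073933, 0.357802) → end (x,ẋ)=(0.087098, -0.294925)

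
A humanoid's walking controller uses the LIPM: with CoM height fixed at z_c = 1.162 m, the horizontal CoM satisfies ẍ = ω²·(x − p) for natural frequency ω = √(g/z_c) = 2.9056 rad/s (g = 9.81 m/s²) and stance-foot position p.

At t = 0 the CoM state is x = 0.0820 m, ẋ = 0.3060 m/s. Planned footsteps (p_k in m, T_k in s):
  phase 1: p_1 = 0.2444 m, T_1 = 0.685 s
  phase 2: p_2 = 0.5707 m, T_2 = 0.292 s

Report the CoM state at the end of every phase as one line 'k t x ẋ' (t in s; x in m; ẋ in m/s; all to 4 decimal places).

1 0.6850 0.0172 -0.5538
2 0.9770 -0.3760 -2.2994

phase 1: p=0.2444, T=0.685, ωT=1.990336, cosh=3.727321, sinh=3.590671; start (x,ẋ)=(0.082000, 0.306000) → end (x,ẋ)=(0.017231, -0.553768)
phase 2: p=0.5707, T=0.292, ωT=0.848435, cosh=1.382036, sinh=0.953952; start (x,ẋ)=(0.017231, -0.553768) → end (x,ẋ)=(-0.376025, -2.299436)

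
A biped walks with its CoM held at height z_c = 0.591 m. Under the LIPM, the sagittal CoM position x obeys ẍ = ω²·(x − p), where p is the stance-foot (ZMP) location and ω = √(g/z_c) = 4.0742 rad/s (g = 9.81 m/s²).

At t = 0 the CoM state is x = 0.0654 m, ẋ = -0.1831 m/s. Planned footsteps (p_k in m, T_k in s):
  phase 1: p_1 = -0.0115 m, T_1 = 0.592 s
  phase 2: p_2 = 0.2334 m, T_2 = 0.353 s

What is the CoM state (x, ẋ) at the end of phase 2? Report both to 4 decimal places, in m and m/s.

phase 1: p=-0.0115, T=0.592, ωT=2.411926, cosh=5.622536, sinh=5.532894; start (x,ẋ)=(0.065400, -0.183100) → end (x,ẋ)=(0.172217, 0.704002)
phase 2: p=0.2334, T=0.353, ωT=1.438193, cosh=2.225215, sinh=1.987859; start (x,ẋ)=(0.172217, 0.704002) → end (x,ẋ)=(0.440748, 1.071043)

x = 0.4407, ẋ = 1.0710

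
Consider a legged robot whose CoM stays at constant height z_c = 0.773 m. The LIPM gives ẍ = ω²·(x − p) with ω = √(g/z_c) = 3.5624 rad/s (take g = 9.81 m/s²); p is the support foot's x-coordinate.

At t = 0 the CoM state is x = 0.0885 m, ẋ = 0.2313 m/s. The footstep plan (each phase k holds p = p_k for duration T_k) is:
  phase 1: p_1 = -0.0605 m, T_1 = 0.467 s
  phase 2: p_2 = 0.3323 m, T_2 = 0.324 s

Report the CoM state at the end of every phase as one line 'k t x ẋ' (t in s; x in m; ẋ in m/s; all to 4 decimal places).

phase 1: p=-0.0605, T=0.467, ωT=1.663641, cosh=2.733971, sinh=2.544523; start (x,ẋ)=(0.088500, 0.231300) → end (x,ẋ)=(0.512073, 1.982994)
phase 2: p=0.3323, T=0.324, ωT=1.154218, cosh=1.743423, sinh=1.428118; start (x,ẋ)=(0.512073, 1.982994) → end (x,ẋ)=(1.440676, 4.371796)

1 0.4670 0.5121 1.9830
2 0.7910 1.4407 4.3718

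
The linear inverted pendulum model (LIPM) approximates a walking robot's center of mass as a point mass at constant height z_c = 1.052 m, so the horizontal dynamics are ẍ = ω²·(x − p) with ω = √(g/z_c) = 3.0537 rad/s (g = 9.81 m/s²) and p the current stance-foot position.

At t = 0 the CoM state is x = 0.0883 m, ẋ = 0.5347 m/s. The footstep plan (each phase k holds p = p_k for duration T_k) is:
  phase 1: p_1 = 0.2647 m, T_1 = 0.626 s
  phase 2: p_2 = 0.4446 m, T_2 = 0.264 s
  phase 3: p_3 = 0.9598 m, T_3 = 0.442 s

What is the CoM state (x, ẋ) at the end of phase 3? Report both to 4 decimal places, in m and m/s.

x = -0.9286, ẋ = -5.2767

phase 1: p=0.2647, T=0.626, ωT=1.911616, cosh=3.455927, sinh=3.308085; start (x,ẋ)=(0.088300, 0.534700) → end (x,ẋ)=(0.234317, 0.065909)
phase 2: p=0.4446, T=0.264, ωT=0.806177, cosh=1.342946, sinh=0.896384; start (x,ẋ)=(0.234317, 0.065909) → end (x,ẋ)=(0.181548, -0.487093)
phase 3: p=0.9598, T=0.442, ωT=1.349735, cosh=2.057857, sinh=1.798548; start (x,ẋ)=(0.181548, -0.487093) → end (x,ẋ)=(-0.928615, -5.276701)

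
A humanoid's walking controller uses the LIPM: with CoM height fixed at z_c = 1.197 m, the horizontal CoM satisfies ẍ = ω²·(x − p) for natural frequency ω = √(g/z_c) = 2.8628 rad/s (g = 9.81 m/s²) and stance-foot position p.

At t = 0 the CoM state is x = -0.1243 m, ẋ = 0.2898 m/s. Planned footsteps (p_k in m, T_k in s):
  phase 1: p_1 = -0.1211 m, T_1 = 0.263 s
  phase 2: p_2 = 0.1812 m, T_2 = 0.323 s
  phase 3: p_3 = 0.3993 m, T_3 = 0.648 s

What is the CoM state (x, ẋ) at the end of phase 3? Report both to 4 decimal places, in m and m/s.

x = -1.0845, ẋ = -4.0877

phase 1: p=-0.1211, T=0.263, ωT=0.752916, cosh=1.297087, sinh=0.826096; start (x,ẋ)=(-0.124300, 0.289800) → end (x,ẋ)=(-0.041625, 0.368328)
phase 2: p=0.1812, T=0.323, ωT=0.924684, cosh=1.458865, sinh=1.062208; start (x,ẋ)=(-0.041625, 0.368328) → end (x,ẋ)=(-0.007208, -0.140246)
phase 3: p=0.3993, T=0.648, ωT=1.855094, cosh=3.274370, sinh=3.117932; start (x,ẋ)=(-0.007208, -0.140246) → end (x,ẋ)=(-1.084504, -4.087718)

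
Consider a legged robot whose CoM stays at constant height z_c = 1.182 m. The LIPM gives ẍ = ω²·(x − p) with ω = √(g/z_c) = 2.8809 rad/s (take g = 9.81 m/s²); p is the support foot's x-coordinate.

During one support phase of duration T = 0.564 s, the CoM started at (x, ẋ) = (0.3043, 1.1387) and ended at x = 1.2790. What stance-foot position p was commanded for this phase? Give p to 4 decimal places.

p = 0.2981

ωT = 2.8809·0.564 = 1.624828; cosh(ωT) = 2.637245, sinh(ωT) = 2.440299
x(T) = p + (x₀−p)·cosh(ωT) + (ẋ₀/ω)·sinh(ωT) ⇒ p·(1 − cosh) = x(T) − x₀·cosh − (ẋ₀/ω)·sinh
numerator   = 1.2790 − (0.3043)·2.637245 − (1.1387/2.8809)·2.440299 = -0.488062
denominator = 1 − 2.637245 = -1.637245
p = -0.488062 / -1.637245 = 0.2981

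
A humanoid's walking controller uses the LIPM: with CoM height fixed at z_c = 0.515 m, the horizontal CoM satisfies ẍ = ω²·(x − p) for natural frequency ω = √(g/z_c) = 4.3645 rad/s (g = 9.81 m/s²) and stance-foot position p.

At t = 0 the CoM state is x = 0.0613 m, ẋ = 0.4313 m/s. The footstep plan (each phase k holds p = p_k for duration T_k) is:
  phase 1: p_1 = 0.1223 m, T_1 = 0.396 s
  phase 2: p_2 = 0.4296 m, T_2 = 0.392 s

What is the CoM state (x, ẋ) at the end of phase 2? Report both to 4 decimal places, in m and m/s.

phase 1: p=0.1223, T=0.396, ωT=1.728342, cosh=2.904444, sinh=2.726865; start (x,ẋ)=(0.061300, 0.431300) → end (x,ẋ)=(0.214598, 0.526701)
phase 2: p=0.4296, T=0.392, ωT=1.710884, cosh=2.857279, sinh=2.676573; start (x,ẋ)=(0.214598, 0.526701) → end (x,ẋ)=(0.138283, -1.006703)

x = 0.1383, ẋ = -1.0067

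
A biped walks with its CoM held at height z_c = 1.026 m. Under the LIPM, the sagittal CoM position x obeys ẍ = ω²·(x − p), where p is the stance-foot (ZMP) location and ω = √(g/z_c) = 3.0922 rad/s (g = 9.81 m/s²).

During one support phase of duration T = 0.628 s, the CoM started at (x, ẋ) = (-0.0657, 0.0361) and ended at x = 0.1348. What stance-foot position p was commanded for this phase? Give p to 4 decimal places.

p = -0.1285

ωT = 3.0922·0.628 = 1.941902; cosh(ωT) = 3.557714, sinh(ωT) = 3.414283
x(T) = p + (x₀−p)·cosh(ωT) + (ẋ₀/ω)·sinh(ωT) ⇒ p·(1 − cosh) = x(T) − x₀·cosh − (ẋ₀/ω)·sinh
numerator   = 0.1348 − (-0.0657)·3.557714 − (0.0361/3.0922)·3.414283 = 0.328682
denominator = 1 − 3.557714 = -2.557714
p = 0.328682 / -2.557714 = -0.1285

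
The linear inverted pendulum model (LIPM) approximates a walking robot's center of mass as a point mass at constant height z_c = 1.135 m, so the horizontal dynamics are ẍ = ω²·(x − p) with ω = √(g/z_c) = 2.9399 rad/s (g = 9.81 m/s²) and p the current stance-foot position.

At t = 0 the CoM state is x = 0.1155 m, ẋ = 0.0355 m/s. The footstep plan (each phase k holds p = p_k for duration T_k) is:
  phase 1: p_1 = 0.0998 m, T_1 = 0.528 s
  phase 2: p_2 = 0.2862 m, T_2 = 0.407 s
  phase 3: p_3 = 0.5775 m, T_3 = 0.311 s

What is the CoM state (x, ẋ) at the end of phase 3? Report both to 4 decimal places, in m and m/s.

x = -0.0835, ẋ = -1.5340

phase 1: p=0.0998, T=0.528, ωT=1.552267, cosh=2.466966, sinh=2.255198; start (x,ẋ)=(0.115500, 0.035500) → end (x,ẋ)=(0.165763, 0.191669)
phase 2: p=0.2862, T=0.407, ωT=1.196539, cosh=1.805443, sinh=1.503204; start (x,ẋ)=(0.165763, 0.191669) → end (x,ẋ)=(0.166761, -0.186194)
phase 3: p=0.5775, T=0.311, ωT=0.914309, cosh=1.447922, sinh=1.047128; start (x,ẋ)=(0.166761, -0.186194) → end (x,ẋ)=(-0.083536, -1.534034)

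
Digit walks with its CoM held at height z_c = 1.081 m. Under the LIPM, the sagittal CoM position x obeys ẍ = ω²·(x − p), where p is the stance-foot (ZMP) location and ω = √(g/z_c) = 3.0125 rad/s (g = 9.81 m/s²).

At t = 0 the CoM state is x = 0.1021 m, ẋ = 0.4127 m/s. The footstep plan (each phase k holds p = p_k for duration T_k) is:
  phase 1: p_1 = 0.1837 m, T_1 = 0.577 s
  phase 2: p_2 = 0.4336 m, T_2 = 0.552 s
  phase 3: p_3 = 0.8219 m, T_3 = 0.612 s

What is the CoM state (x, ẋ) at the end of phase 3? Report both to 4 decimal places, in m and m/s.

x = 0.6457, ẋ = -0.3198

phase 1: p=0.1837, T=0.577, ωT=1.738212, cosh=2.931501, sinh=2.755667; start (x,ẋ)=(0.102100, 0.412700) → end (x,ẋ)=(0.322004, 0.532433)
phase 2: p=0.4336, T=0.552, ωT=1.662900, cosh=2.732087, sinh=2.542498; start (x,ẋ)=(0.322004, 0.532433) → end (x,ẋ)=(0.578075, 0.599911)
phase 3: p=0.8219, T=0.612, ωT=1.843650, cosh=3.238901, sinh=3.080662; start (x,ẋ)=(0.578075, 0.599911) → end (x,ẋ)=(0.645660, -0.319763)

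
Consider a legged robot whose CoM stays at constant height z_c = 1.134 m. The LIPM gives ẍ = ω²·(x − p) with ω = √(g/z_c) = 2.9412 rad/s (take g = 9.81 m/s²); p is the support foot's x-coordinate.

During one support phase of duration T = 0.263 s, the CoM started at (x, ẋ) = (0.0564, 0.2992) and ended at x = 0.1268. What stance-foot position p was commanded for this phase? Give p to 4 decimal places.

p = 0.1085

ωT = 2.9412·0.263 = 0.773536; cosh(ωT) = 1.314397, sinh(ωT) = 0.853018
x(T) = p + (x₀−p)·cosh(ωT) + (ẋ₀/ω)·sinh(ωT) ⇒ p·(1 − cosh) = x(T) − x₀·cosh − (ẋ₀/ω)·sinh
numerator   = 0.1268 − (0.0564)·1.314397 − (0.2992/2.9412)·0.853018 = -0.034107
denominator = 1 − 1.314397 = -0.314397
p = -0.034107 / -0.314397 = 0.1085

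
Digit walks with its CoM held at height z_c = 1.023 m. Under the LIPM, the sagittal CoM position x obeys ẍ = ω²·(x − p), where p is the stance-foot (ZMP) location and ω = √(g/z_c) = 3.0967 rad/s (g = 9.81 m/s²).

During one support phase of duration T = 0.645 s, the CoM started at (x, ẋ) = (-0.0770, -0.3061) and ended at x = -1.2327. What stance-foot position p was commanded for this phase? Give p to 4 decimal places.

ωT = 3.0967·0.645 = 1.997371; cosh(ωT) = 3.752675, sinh(ωT) = 3.616984
x(T) = p + (x₀−p)·cosh(ωT) + (ẋ₀/ω)·sinh(ωT) ⇒ p·(1 − cosh) = x(T) − x₀·cosh − (ẋ₀/ω)·sinh
numerator   = -1.2327 − (-0.0770)·3.752675 − (-0.3061/3.0967)·3.616984 = -0.586215
denominator = 1 − 3.752675 = -2.752675
p = -0.586215 / -2.752675 = 0.2130

p = 0.2130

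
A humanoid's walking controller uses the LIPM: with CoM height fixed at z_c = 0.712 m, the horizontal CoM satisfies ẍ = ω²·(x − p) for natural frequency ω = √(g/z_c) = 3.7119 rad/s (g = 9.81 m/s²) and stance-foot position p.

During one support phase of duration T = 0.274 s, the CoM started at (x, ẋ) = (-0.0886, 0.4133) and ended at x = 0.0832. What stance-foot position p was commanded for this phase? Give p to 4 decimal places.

ωT = 3.7119·0.274 = 1.017061; cosh(ωT) = 1.563356, sinh(ωT) = 1.201699
x(T) = p + (x₀−p)·cosh(ωT) + (ẋ₀/ω)·sinh(ωT) ⇒ p·(1 − cosh) = x(T) − x₀·cosh − (ẋ₀/ω)·sinh
numerator   = 0.0832 − (-0.0886)·1.563356 − (0.4133/3.7119)·1.201699 = 0.087911
denominator = 1 − 1.563356 = -0.563356
p = 0.087911 / -0.563356 = -0.1560

p = -0.1560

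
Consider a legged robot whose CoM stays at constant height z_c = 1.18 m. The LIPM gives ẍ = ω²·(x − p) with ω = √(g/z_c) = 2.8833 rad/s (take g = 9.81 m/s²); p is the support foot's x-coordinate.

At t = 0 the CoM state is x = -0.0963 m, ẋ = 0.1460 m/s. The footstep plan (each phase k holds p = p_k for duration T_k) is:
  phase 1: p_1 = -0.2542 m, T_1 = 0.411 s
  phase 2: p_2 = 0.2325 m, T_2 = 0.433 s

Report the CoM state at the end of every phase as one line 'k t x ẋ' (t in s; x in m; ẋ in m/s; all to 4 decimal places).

1 0.4110 0.1032 0.9360
2 0.8440 0.5078 1.1694

phase 1: p=-0.2542, T=0.411, ωT=1.185036, cosh=1.788270, sinh=1.482535; start (x,ẋ)=(-0.096300, 0.146000) → end (x,ẋ)=(0.103238, 0.936046)
phase 2: p=0.2325, T=0.433, ωT=1.248469, cosh=1.885973, sinh=1.599030; start (x,ẋ)=(0.103238, 0.936046) → end (x,ẋ)=(0.507831, 1.169398)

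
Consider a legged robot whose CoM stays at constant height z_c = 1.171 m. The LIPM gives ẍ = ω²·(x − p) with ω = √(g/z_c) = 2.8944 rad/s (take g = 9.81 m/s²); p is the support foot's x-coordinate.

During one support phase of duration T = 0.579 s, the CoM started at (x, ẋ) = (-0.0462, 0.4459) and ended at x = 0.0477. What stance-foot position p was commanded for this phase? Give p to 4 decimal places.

ωT = 2.8944·0.579 = 1.675858; cosh(ωT) = 2.765262, sinh(ωT) = 2.578114
x(T) = p + (x₀−p)·cosh(ωT) + (ẋ₀/ω)·sinh(ωT) ⇒ p·(1 − cosh) = x(T) − x₀·cosh − (ẋ₀/ω)·sinh
numerator   = 0.0477 − (-0.0462)·2.765262 − (0.4459/2.8944)·2.578114 = -0.221719
denominator = 1 − 2.765262 = -1.765262
p = -0.221719 / -1.765262 = 0.1256

p = 0.1256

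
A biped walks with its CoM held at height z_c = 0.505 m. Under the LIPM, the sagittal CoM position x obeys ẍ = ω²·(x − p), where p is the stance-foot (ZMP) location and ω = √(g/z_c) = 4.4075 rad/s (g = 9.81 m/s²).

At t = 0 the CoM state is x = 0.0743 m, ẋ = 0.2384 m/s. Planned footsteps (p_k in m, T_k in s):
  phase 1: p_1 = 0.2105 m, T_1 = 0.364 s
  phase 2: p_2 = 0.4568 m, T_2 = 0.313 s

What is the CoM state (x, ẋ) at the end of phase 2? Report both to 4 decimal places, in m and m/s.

phase 1: p=0.2105, T=0.364, ωT=1.604330, cosh=2.587775, sinh=2.386751; start (x,ẋ)=(0.074300, 0.238400) → end (x,ẋ)=(-0.012857, -0.815844)
phase 2: p=0.4568, T=0.313, ωT=1.379547, cosh=2.112398, sinh=1.860705; start (x,ẋ)=(-0.012857, -0.815844) → end (x,ẋ)=(-0.879725, -5.575069)

x = -0.8797, ẋ = -5.5751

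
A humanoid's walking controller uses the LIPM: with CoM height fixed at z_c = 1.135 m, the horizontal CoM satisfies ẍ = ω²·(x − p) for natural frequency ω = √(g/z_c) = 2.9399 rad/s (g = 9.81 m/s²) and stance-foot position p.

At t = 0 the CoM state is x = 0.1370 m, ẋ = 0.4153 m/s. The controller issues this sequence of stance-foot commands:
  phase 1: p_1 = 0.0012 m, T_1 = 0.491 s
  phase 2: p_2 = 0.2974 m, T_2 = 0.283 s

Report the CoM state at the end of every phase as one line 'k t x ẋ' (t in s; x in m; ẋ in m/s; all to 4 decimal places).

1 0.4910 0.5873 1.7269
2 0.7740 1.2406 3.1536

phase 1: p=0.0012, T=0.491, ωT=1.443491, cosh=2.235779, sinh=1.999677; start (x,ẋ)=(0.137000, 0.415300) → end (x,ẋ)=(0.587300, 1.726867)
phase 2: p=0.2974, T=0.283, ωT=0.831992, cosh=1.366536, sinh=0.931355; start (x,ẋ)=(0.587300, 1.726867) → end (x,ẋ)=(1.240627, 3.153597)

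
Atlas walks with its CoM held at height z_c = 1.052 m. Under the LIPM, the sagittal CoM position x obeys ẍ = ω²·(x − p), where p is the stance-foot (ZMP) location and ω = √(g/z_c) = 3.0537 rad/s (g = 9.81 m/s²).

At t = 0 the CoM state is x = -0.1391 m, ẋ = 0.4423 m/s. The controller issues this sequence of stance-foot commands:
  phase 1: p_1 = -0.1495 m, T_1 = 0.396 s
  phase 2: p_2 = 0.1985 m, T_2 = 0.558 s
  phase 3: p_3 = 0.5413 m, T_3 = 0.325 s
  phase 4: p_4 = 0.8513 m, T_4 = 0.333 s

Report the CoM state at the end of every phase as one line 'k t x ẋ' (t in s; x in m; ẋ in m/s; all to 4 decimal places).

1 0.3960 0.0905 0.8555
2 0.9540 0.6364 1.5529
3 1.2790 1.2789 2.7205
4 1.6120 2.5901 5.8214

phase 1: p=-0.1495, T=0.396, ωT=1.209265, cosh=1.824719, sinh=1.526302; start (x,ẋ)=(-0.139100, 0.442300) → end (x,ẋ)=(0.090548, 0.855546)
phase 2: p=0.1985, T=0.558, ωT=1.703965, cosh=2.838827, sinh=2.656866; start (x,ẋ)=(0.090548, 0.855546) → end (x,ẋ)=(0.636409, 1.552902)
phase 3: p=0.5413, T=0.325, ωT=0.992453, cosh=1.534255, sinh=1.163588; start (x,ẋ)=(0.636409, 1.552902) → end (x,ẋ)=(1.278942, 2.720492)
phase 4: p=0.8513, T=0.333, ωT=1.016882, cosh=1.563141, sinh=1.201420; start (x,ẋ)=(1.278942, 2.720492) → end (x,ẋ)=(2.590091, 5.821436)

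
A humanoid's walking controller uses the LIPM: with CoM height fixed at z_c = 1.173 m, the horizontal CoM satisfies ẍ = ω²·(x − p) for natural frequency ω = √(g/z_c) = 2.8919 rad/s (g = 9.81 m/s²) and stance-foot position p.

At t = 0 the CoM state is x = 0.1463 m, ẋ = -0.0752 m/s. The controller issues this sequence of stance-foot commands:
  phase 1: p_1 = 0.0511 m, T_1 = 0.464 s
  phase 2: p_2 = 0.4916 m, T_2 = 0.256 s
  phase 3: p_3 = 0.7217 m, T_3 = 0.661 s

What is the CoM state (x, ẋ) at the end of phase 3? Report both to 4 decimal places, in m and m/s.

phase 1: p=0.0511, T=0.464, ωT=1.341842, cosh=2.043724, sinh=1.782360; start (x,ẋ)=(0.146300, -0.075200) → end (x,ẋ)=(0.199315, 0.337011)
phase 2: p=0.4916, T=0.256, ωT=0.740326, cosh=1.286789, sinh=0.809831; start (x,ẋ)=(0.199315, 0.337011) → end (x,ẋ)=(0.209865, -0.250855)
phase 3: p=0.7217, T=0.661, ωT=1.911546, cosh=3.455694, sinh=3.307842; start (x,ẋ)=(0.209865, -0.250855) → end (x,ẋ)=(-1.333981, -5.763066)

x = -1.3340, ẋ = -5.7631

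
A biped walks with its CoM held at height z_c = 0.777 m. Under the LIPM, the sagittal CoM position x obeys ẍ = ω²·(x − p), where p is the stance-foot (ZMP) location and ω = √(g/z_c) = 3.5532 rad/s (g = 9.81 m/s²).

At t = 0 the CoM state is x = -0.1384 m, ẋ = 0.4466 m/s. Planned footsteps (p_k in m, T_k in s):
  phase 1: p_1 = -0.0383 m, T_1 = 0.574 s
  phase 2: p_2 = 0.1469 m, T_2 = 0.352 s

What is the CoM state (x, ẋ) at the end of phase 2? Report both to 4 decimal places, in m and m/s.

x = 0.1363, ẋ = 0.1806

phase 1: p=-0.0383, T=0.574, ωT=2.039537, cosh=3.908568, sinh=3.778479; start (x,ẋ)=(-0.138400, 0.446600) → end (x,ẋ)=(0.045368, 0.401655)
phase 2: p=0.1469, T=0.352, ωT=1.250726, cosh=1.889588, sinh=1.603291; start (x,ẋ)=(0.045368, 0.401655) → end (x,ẋ)=(0.136282, 0.180551)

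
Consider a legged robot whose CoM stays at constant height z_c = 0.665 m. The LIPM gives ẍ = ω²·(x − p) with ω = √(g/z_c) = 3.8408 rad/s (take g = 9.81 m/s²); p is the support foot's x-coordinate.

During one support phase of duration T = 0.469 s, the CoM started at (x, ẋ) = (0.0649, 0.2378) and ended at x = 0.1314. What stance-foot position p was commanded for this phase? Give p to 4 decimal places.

ωT = 3.8408·0.469 = 1.801335; cosh(ωT) = 3.111404, sinh(ωT) = 2.946326
x(T) = p + (x₀−p)·cosh(ωT) + (ẋ₀/ω)·sinh(ωT) ⇒ p·(1 − cosh) = x(T) − x₀·cosh − (ẋ₀/ω)·sinh
numerator   = 0.1314 − (0.0649)·3.111404 − (0.2378/3.8408)·2.946326 = -0.252950
denominator = 1 − 3.111404 = -2.111404
p = -0.252950 / -2.111404 = 0.1198

p = 0.1198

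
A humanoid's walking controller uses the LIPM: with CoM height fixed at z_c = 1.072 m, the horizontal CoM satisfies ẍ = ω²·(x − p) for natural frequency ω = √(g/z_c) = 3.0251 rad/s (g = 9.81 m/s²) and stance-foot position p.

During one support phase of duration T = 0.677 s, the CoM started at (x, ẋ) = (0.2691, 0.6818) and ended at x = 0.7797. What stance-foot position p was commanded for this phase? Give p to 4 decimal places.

p = 0.3876

ωT = 3.0251·0.677 = 2.047993; cosh(ωT) = 3.940659, sinh(ωT) = 3.811665
x(T) = p + (x₀−p)·cosh(ωT) + (ẋ₀/ω)·sinh(ωT) ⇒ p·(1 − cosh) = x(T) − x₀·cosh − (ẋ₀/ω)·sinh
numerator   = 0.7797 − (0.2691)·3.940659 − (0.6818/3.0251)·3.811665 = -1.139808
denominator = 1 − 3.940659 = -2.940659
p = -1.139808 / -2.940659 = 0.3876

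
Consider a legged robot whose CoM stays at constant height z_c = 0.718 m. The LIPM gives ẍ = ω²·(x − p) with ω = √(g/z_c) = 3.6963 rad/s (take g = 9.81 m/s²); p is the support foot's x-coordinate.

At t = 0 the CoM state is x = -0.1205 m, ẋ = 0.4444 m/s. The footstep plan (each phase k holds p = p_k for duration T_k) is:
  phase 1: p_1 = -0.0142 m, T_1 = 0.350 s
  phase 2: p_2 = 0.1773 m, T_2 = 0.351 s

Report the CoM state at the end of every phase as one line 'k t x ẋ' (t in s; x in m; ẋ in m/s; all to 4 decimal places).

1 0.3500 -0.0199 0.2087
2 0.7010 -0.1148 -0.8237

phase 1: p=-0.0142, T=0.350, ωT=1.293705, cosh=1.960262, sinh=1.686009; start (x,ẋ)=(-0.120500, 0.444400) → end (x,ẋ)=(-0.019870, 0.208679)
phase 2: p=0.1773, T=0.351, ωT=1.297401, cosh=1.966507, sinh=1.693266; start (x,ẋ)=(-0.019870, 0.208679) → end (x,ẋ)=(-0.114840, -0.823681)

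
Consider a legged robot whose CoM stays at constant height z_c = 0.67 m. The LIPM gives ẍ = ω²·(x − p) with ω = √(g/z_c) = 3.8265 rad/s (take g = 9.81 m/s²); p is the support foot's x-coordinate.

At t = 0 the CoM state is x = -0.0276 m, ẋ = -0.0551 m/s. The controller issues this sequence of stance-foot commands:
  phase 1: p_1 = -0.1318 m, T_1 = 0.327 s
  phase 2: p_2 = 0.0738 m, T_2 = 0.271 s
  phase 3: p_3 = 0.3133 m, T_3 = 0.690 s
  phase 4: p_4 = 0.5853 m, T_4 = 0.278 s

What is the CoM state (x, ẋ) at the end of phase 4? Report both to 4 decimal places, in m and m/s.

phase 1: p=-0.1318, T=0.327, ωT=1.251265, cosh=1.890453, sinh=1.604310; start (x,ẋ)=(-0.027600, -0.055100) → end (x,ẋ)=(0.042084, 0.535509)
phase 2: p=0.0738, T=0.271, ωT=1.036982, cosh=1.587607, sinh=1.233083; start (x,ẋ)=(0.042084, 0.535509) → end (x,ẋ)=(0.196014, 0.700527)
phase 3: p=0.3133, T=0.690, ωT=2.640285, cosh=7.044269, sinh=6.972929; start (x,ẋ)=(0.196014, 0.700527) → end (x,ẋ)=(0.763658, 1.805287)
phase 4: p=0.5853, T=0.278, ωT=1.063767, cosh=1.621209, sinh=1.276056; start (x,ẋ)=(0.763658, 1.805287) → end (x,ẋ)=(1.476479, 3.797636)

x = 1.4765, ẋ = 3.7976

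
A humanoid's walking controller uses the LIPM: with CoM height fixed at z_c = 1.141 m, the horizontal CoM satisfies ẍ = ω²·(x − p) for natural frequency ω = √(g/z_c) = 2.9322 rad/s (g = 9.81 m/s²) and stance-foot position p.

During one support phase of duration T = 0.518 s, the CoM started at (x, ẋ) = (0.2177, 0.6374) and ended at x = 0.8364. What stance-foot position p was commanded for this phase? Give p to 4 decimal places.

ωT = 2.9322·0.518 = 1.518880; cosh(ωT) = 2.393031, sinh(ωT) = 2.174074
x(T) = p + (x₀−p)·cosh(ωT) + (ẋ₀/ω)·sinh(ωT) ⇒ p·(1 − cosh) = x(T) − x₀·cosh − (ẋ₀/ω)·sinh
numerator   = 0.8364 − (0.2177)·2.393031 − (0.6374/2.9322)·2.174074 = -0.157162
denominator = 1 − 2.393031 = -1.393031
p = -0.157162 / -1.393031 = 0.1128

p = 0.1128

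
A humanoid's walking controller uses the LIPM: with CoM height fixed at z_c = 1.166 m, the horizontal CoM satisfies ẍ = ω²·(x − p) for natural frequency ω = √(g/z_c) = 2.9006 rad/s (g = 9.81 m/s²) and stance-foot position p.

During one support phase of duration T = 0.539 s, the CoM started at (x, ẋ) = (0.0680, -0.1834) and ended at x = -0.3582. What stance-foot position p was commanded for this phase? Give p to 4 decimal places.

ωT = 2.9006·0.539 = 1.563423; cosh(ωT) = 2.492279, sinh(ωT) = 2.282861
x(T) = p + (x₀−p)·cosh(ωT) + (ẋ₀/ω)·sinh(ωT) ⇒ p·(1 − cosh) = x(T) − x₀·cosh − (ẋ₀/ω)·sinh
numerator   = -0.3582 − (0.0680)·2.492279 − (-0.1834/2.9006)·2.282861 = -0.383334
denominator = 1 − 2.492279 = -1.492279
p = -0.383334 / -1.492279 = 0.2569

p = 0.2569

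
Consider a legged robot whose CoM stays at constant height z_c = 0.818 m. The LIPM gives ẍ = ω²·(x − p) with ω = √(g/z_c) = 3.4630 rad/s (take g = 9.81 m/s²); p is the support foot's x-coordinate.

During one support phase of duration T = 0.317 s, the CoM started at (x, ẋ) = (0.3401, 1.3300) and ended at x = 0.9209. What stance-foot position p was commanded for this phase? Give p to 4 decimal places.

p = 0.2360

ωT = 3.4630·0.317 = 1.097771; cosh(ωT) = 1.665546, sinh(ωT) = 1.331932
x(T) = p + (x₀−p)·cosh(ωT) + (ẋ₀/ω)·sinh(ωT) ⇒ p·(1 − cosh) = x(T) − x₀·cosh − (ẋ₀/ω)·sinh
numerator   = 0.9209 − (0.3401)·1.665546 − (1.3300/3.4630)·1.331932 = -0.157094
denominator = 1 − 1.665546 = -0.665546
p = -0.157094 / -0.665546 = 0.2360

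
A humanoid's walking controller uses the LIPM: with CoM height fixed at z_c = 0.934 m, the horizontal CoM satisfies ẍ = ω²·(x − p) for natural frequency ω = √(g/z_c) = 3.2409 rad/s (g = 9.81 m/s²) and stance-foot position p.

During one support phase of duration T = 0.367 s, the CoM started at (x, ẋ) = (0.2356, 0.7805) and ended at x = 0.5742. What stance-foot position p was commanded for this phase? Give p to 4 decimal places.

ωT = 3.2409·0.367 = 1.189410; cosh(ωT) = 1.794772, sinh(ωT) = 1.490371
x(T) = p + (x₀−p)·cosh(ωT) + (ẋ₀/ω)·sinh(ωT) ⇒ p·(1 − cosh) = x(T) − x₀·cosh − (ẋ₀/ω)·sinh
numerator   = 0.5742 − (0.2356)·1.794772 − (0.7805/3.2409)·1.490371 = -0.207572
denominator = 1 − 1.794772 = -0.794772
p = -0.207572 / -0.794772 = 0.2612

p = 0.2612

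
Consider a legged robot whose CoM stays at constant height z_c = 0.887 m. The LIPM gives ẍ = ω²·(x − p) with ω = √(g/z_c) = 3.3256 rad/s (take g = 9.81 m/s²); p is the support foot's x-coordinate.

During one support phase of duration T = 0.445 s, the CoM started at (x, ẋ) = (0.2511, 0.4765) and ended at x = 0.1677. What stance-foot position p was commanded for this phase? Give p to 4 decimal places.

p = 0.5425

ωT = 3.3256·0.445 = 1.479892; cosh(ωT) = 2.310067, sinh(ωT) = 2.082404
x(T) = p + (x₀−p)·cosh(ωT) + (ẋ₀/ω)·sinh(ωT) ⇒ p·(1 − cosh) = x(T) − x₀·cosh − (ẋ₀/ω)·sinh
numerator   = 0.1677 − (0.2511)·2.310067 − (0.4765/3.3256)·2.082404 = -0.710730
denominator = 1 − 2.310067 = -1.310067
p = -0.710730 / -1.310067 = 0.5425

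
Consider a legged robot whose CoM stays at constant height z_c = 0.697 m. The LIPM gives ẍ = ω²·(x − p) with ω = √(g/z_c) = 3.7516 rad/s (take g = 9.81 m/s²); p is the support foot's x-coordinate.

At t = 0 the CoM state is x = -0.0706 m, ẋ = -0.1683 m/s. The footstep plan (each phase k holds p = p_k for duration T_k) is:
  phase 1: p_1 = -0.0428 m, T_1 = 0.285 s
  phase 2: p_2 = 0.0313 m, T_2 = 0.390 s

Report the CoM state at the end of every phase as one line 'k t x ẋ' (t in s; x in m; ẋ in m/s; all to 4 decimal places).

1 0.2850 -0.1457 -0.4080
2 0.6750 -0.5938 -2.2858

phase 1: p=-0.0428, T=0.285, ωT=1.069206, cosh=1.628173, sinh=1.284892; start (x,ẋ)=(-0.070600, -0.168300) → end (x,ẋ)=(-0.145705, -0.408029)
phase 2: p=0.0313, T=0.390, ωT=1.463124, cosh=2.275472, sinh=2.043960; start (x,ẋ)=(-0.145705, -0.408029) → end (x,ẋ)=(-0.593773, -2.285751)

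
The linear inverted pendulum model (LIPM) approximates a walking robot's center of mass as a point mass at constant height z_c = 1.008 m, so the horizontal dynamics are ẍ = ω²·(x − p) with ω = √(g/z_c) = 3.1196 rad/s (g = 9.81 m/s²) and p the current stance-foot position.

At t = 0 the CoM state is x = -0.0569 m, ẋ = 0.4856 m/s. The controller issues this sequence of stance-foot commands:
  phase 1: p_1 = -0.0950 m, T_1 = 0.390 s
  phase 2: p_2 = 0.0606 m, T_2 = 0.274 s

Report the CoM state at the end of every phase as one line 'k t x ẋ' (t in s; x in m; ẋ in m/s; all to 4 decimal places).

phase 1: p=-0.0950, T=0.390, ωT=1.216644, cosh=1.836031, sinh=1.539808; start (x,ẋ)=(-0.056900, 0.485600) → end (x,ẋ)=(0.214641, 1.074593)
phase 2: p=0.0606, T=0.274, ωT=0.854770, cosh=1.388108, sinh=0.962727; start (x,ẋ)=(0.214641, 1.074593) → end (x,ẋ)=(0.606051, 1.954286)

1 0.3900 0.2146 1.0746
2 0.6640 0.6061 1.9543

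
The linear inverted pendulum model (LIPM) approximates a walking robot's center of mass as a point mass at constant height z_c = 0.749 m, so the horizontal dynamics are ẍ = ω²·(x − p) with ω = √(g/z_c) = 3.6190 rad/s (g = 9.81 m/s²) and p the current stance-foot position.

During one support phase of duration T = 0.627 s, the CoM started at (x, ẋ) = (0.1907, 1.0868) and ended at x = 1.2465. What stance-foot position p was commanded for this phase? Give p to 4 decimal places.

ωT = 3.6190·0.627 = 2.269113; cosh(ωT) = 4.887111, sinh(ωT) = 4.783708
x(T) = p + (x₀−p)·cosh(ωT) + (ẋ₀/ω)·sinh(ωT) ⇒ p·(1 − cosh) = x(T) − x₀·cosh − (ẋ₀/ω)·sinh
numerator   = 1.2465 − (0.1907)·4.887111 − (1.0868/3.6190)·4.783708 = -1.122038
denominator = 1 − 4.887111 = -3.887111
p = -1.122038 / -3.887111 = 0.2887

p = 0.2887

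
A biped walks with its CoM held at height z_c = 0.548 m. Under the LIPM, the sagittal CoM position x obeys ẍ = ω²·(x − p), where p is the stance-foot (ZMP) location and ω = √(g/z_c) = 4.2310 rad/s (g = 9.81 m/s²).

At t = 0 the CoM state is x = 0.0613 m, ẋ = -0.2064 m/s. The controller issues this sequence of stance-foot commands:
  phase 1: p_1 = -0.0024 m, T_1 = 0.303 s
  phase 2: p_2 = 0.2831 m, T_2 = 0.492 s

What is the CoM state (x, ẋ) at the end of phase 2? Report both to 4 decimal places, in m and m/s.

x = -0.6618, ẋ = -3.8636

phase 1: p=-0.0024, T=0.303, ωT=1.281993, cosh=1.940649, sinh=1.663166; start (x,ẋ)=(0.061300, -0.206400) → end (x,ẋ)=(0.040085, 0.047698)
phase 2: p=0.2831, T=0.492, ωT=2.081652, cosh=4.071214, sinh=3.946490; start (x,ẋ)=(0.040085, 0.047698) → end (x,ẋ)=(-0.661774, -3.863571)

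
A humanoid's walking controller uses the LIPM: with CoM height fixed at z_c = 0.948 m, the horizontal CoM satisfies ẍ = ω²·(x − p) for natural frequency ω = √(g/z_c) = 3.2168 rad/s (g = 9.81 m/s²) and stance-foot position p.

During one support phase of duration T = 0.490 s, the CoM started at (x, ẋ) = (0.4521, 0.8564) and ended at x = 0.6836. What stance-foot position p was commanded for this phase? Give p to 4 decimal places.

ωT = 3.2168·0.490 = 1.576232; cosh(ωT) = 2.521725, sinh(ωT) = 2.314972
x(T) = p + (x₀−p)·cosh(ωT) + (ẋ₀/ω)·sinh(ωT) ⇒ p·(1 − cosh) = x(T) − x₀·cosh − (ẋ₀/ω)·sinh
numerator   = 0.6836 − (0.4521)·2.521725 − (0.8564/3.2168)·2.314972 = -1.072781
denominator = 1 − 2.521725 = -1.521725
p = -1.072781 / -1.521725 = 0.7050

p = 0.7050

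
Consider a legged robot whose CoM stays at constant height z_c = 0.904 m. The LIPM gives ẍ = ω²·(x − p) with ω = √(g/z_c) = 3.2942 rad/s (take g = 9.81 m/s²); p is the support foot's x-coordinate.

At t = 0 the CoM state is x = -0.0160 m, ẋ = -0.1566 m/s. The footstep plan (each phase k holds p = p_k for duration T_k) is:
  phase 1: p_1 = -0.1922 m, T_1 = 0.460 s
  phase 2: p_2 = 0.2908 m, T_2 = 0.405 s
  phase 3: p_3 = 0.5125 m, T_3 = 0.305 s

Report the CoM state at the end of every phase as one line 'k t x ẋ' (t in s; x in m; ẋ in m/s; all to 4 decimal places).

phase 1: p=-0.1922, T=0.460, ωT=1.515332, cosh=2.385334, sinh=2.165598; start (x,ẋ)=(-0.016000, -0.156600) → end (x,ẋ)=(0.125147, 0.883452)
phase 2: p=0.2908, T=0.405, ωT=1.334151, cosh=2.030076, sinh=1.766695; start (x,ẋ)=(0.125147, 0.883452) → end (x,ẋ)=(0.428312, 0.829403)
phase 3: p=0.5125, T=0.305, ωT=1.004731, cosh=1.548658, sinh=1.182515; start (x,ẋ)=(0.428312, 0.829403) → end (x,ẋ)=(0.679851, 0.956512)

1 0.4600 0.1251 0.8835
2 0.8650 0.4283 0.8294
3 1.1700 0.6799 0.9565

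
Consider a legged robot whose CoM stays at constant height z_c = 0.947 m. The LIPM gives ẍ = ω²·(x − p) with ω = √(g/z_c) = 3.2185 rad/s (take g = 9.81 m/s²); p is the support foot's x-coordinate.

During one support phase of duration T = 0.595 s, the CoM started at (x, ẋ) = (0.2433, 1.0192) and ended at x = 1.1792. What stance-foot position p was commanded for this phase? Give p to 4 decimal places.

ωT = 3.2185·0.595 = 1.915007; cosh(ωT) = 3.467165, sinh(ωT) = 3.319824
x(T) = p + (x₀−p)·cosh(ωT) + (ẋ₀/ω)·sinh(ωT) ⇒ p·(1 − cosh) = x(T) − x₀·cosh − (ẋ₀/ω)·sinh
numerator   = 1.1792 − (0.2433)·3.467165 − (1.0192/3.2185)·3.319824 = -0.715648
denominator = 1 − 3.467165 = -2.467165
p = -0.715648 / -2.467165 = 0.2901

p = 0.2901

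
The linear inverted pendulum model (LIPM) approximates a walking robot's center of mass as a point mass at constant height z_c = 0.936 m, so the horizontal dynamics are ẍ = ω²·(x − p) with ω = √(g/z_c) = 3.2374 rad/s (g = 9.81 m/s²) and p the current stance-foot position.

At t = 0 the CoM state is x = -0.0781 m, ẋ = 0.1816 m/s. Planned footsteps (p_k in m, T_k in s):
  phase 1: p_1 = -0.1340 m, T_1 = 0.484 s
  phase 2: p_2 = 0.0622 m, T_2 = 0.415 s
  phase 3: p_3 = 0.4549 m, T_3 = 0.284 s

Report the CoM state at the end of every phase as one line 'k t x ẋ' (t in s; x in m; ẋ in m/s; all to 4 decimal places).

1 0.4840 0.1343 0.8687
2 0.8990 0.6890 2.1949
3 1.1830 1.5101 3.9891

phase 1: p=-0.1340, T=0.484, ωT=1.566902, cosh=2.500235, sinh=2.291544; start (x,ẋ)=(-0.078100, 0.181600) → end (x,ẋ)=(0.134306, 0.868745)
phase 2: p=0.0622, T=0.415, ωT=1.343521, cosh=2.046720, sinh=1.785794; start (x,ẋ)=(0.134306, 0.868745) → end (x,ẋ)=(0.688992, 2.194945)
phase 3: p=0.4549, T=0.284, ωT=0.919422, cosh=1.453295, sinh=1.054545; start (x,ẋ)=(0.688992, 2.194945) → end (x,ẋ)=(1.510082, 3.989088)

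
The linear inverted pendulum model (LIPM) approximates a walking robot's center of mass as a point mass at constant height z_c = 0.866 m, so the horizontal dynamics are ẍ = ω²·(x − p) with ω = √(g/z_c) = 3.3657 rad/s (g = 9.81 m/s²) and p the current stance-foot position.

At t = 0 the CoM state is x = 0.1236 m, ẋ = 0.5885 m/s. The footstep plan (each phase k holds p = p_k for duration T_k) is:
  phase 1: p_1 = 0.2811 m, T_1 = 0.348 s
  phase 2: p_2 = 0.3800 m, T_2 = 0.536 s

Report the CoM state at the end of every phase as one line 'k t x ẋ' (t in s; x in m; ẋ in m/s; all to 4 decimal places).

phase 1: p=0.2811, T=0.348, ωT=1.171264, cosh=1.768021, sinh=1.458046; start (x,ẋ)=(0.123600, 0.588500) → end (x,ẋ)=(0.257579, 0.267573)
phase 2: p=0.3800, T=0.536, ωT=1.804015, cosh=3.119312, sinh=2.954675; start (x,ẋ)=(0.257579, 0.267573) → end (x,ẋ)=(0.233028, -0.382775)

1 0.3480 0.2576 0.2676
2 0.8840 0.2330 -0.3828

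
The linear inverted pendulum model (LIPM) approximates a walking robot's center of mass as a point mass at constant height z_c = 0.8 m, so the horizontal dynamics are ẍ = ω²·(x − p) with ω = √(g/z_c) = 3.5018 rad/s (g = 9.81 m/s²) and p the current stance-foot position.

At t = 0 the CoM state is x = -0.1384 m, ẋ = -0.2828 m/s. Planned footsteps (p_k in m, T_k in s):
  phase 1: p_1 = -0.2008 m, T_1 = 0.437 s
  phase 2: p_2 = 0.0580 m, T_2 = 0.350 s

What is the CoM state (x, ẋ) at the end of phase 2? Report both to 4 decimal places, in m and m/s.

x = -0.5607, ẋ = -1.9322

phase 1: p=-0.2008, T=0.437, ωT=1.530287, cosh=2.417987, sinh=2.201513; start (x,ẋ)=(-0.138400, -0.282800) → end (x,ẋ)=(-0.227708, -0.202749)
phase 2: p=0.0580, T=0.350, ωT=1.225630, cosh=1.849942, sinh=1.556369; start (x,ẋ)=(-0.227708, -0.202749) → end (x,ẋ)=(-0.560656, -1.932212)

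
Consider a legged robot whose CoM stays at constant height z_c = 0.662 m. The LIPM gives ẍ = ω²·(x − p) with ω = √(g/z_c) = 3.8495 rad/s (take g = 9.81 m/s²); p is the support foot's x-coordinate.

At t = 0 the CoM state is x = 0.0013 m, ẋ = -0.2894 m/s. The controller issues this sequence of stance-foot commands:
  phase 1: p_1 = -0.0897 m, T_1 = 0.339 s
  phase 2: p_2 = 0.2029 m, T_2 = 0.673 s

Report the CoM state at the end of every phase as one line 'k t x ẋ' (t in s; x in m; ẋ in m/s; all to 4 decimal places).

phase 1: p=-0.0897, T=0.339, ωT=1.304981, cosh=1.979398, sinh=1.708220; start (x,ẋ)=(0.001300, -0.289400) → end (x,ẋ)=(-0.037996, 0.025559)
phase 2: p=0.2029, T=0.673, ωT=2.590714, cosh=6.707126, sinh=6.632160; start (x,ẋ)=(-0.037996, 0.025559) → end (x,ẋ)=(-1.368787, -5.978775)

1 0.3390 -0.0380 0.0256
2 1.0120 -1.3688 -5.9788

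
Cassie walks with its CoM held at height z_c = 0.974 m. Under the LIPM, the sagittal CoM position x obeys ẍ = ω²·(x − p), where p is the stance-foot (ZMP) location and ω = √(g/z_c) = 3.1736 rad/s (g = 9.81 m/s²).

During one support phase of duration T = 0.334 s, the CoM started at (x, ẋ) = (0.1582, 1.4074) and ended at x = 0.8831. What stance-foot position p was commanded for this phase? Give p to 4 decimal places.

ωT = 3.1736·0.334 = 1.059982; cosh(ωT) = 1.616391, sinh(ωT) = 1.269929
x(T) = p + (x₀−p)·cosh(ωT) + (ẋ₀/ω)·sinh(ωT) ⇒ p·(1 − cosh) = x(T) − x₀·cosh − (ẋ₀/ω)·sinh
numerator   = 0.8831 − (0.1582)·1.616391 − (1.4074/3.1736)·1.269929 = 0.064210
denominator = 1 − 1.616391 = -0.616391
p = 0.064210 / -0.616391 = -0.1042

p = -0.1042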